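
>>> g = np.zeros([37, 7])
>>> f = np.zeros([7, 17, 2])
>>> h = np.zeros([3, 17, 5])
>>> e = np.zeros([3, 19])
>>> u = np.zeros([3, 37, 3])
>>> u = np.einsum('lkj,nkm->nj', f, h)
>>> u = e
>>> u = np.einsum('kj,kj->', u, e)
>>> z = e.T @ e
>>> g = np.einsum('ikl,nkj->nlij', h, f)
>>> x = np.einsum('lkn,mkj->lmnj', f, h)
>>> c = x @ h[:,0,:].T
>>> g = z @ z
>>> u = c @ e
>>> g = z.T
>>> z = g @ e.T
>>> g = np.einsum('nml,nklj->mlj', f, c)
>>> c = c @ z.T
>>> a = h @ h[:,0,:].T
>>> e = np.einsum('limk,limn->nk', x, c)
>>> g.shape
(17, 2, 3)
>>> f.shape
(7, 17, 2)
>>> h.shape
(3, 17, 5)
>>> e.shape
(19, 5)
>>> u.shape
(7, 3, 2, 19)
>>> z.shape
(19, 3)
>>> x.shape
(7, 3, 2, 5)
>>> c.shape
(7, 3, 2, 19)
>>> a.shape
(3, 17, 3)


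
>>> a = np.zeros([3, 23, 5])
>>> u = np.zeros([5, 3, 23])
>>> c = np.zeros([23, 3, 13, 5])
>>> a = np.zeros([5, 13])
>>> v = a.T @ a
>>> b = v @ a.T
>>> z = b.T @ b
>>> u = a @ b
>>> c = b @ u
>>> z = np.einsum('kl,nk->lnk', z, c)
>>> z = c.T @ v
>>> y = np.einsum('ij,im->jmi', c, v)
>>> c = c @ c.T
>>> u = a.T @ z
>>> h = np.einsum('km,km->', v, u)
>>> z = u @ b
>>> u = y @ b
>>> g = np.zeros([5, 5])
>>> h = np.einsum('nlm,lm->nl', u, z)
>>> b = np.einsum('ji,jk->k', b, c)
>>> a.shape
(5, 13)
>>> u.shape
(5, 13, 5)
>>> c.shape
(13, 13)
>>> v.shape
(13, 13)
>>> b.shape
(13,)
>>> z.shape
(13, 5)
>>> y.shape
(5, 13, 13)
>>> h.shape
(5, 13)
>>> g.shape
(5, 5)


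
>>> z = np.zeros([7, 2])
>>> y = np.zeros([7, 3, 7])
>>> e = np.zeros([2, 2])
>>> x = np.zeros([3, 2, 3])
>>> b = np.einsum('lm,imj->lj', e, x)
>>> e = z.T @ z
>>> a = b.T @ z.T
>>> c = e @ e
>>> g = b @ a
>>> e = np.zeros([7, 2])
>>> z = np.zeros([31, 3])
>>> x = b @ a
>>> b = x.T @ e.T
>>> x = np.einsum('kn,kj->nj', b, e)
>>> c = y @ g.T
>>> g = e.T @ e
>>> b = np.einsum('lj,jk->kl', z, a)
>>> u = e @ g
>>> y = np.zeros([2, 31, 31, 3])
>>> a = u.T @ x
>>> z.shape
(31, 3)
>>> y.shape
(2, 31, 31, 3)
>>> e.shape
(7, 2)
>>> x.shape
(7, 2)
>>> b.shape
(7, 31)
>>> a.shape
(2, 2)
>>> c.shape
(7, 3, 2)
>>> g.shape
(2, 2)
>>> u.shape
(7, 2)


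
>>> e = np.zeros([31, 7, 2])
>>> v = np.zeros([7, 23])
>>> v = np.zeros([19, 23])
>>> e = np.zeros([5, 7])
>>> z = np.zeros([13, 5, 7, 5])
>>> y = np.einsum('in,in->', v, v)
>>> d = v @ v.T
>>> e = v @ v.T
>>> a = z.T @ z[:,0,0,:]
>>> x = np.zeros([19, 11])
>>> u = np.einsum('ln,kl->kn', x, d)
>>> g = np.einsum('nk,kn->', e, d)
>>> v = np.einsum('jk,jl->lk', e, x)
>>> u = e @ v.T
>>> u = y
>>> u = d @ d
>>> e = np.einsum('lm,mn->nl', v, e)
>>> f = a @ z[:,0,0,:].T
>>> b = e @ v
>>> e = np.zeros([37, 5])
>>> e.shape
(37, 5)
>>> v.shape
(11, 19)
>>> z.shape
(13, 5, 7, 5)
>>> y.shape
()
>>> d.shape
(19, 19)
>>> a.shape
(5, 7, 5, 5)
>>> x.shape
(19, 11)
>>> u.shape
(19, 19)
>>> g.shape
()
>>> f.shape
(5, 7, 5, 13)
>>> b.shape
(19, 19)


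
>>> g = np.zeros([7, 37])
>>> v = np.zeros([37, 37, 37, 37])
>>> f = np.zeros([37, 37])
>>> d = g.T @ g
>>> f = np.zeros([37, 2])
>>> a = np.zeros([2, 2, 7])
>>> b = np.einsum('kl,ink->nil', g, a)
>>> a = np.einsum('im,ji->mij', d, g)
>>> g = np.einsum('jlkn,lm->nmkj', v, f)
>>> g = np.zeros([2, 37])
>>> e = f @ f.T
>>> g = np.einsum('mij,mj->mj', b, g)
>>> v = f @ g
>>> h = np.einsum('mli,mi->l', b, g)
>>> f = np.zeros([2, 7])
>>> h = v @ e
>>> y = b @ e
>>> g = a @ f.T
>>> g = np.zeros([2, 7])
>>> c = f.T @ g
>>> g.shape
(2, 7)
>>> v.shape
(37, 37)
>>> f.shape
(2, 7)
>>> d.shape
(37, 37)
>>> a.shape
(37, 37, 7)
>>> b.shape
(2, 2, 37)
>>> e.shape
(37, 37)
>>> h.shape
(37, 37)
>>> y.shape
(2, 2, 37)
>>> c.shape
(7, 7)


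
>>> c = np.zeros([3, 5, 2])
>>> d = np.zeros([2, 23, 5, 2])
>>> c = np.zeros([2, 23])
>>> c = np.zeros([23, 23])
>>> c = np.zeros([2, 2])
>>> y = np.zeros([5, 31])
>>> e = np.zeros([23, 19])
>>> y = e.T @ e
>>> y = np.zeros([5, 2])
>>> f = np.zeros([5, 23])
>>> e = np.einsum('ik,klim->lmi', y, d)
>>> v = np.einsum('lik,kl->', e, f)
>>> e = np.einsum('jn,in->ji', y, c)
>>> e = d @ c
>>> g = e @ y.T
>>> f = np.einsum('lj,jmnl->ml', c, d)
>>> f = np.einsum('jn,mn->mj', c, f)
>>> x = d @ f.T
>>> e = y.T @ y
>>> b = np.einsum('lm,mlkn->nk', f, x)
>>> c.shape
(2, 2)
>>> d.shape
(2, 23, 5, 2)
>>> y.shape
(5, 2)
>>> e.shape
(2, 2)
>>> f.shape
(23, 2)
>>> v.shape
()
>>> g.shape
(2, 23, 5, 5)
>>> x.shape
(2, 23, 5, 23)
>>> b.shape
(23, 5)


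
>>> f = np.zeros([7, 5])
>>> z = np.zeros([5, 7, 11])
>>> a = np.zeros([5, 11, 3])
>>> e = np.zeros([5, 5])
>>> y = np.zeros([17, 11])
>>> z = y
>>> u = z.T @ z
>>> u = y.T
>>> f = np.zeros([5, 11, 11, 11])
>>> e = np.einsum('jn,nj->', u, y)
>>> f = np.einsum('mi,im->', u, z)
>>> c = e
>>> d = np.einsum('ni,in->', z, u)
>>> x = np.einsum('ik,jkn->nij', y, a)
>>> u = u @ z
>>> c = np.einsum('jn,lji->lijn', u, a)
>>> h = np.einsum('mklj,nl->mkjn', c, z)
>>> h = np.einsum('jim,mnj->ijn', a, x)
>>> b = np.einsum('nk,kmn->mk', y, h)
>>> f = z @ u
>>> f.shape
(17, 11)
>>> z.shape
(17, 11)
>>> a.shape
(5, 11, 3)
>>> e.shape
()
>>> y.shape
(17, 11)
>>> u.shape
(11, 11)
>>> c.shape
(5, 3, 11, 11)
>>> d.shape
()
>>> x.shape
(3, 17, 5)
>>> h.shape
(11, 5, 17)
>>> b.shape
(5, 11)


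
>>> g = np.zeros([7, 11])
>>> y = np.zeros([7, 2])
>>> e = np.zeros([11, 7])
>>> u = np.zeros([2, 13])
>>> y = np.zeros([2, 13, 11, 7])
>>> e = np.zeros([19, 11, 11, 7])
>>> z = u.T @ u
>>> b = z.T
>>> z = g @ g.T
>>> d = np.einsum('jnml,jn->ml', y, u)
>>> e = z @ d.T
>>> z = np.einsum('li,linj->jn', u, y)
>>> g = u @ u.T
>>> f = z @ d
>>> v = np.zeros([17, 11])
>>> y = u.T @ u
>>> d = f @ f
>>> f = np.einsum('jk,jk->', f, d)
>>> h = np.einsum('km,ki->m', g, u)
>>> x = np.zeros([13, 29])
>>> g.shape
(2, 2)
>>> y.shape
(13, 13)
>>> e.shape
(7, 11)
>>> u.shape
(2, 13)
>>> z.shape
(7, 11)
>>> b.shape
(13, 13)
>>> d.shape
(7, 7)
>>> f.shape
()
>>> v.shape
(17, 11)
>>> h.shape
(2,)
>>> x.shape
(13, 29)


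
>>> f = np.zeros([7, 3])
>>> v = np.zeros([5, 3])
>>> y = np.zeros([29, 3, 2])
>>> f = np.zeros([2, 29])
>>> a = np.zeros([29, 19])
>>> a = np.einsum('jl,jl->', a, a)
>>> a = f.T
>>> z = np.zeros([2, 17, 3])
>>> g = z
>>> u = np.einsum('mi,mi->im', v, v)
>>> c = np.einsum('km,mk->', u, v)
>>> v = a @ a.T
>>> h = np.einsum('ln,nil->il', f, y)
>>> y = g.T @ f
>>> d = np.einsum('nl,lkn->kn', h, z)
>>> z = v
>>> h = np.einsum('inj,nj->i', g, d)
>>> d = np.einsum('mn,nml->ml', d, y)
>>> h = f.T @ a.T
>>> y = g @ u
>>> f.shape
(2, 29)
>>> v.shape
(29, 29)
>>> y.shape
(2, 17, 5)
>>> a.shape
(29, 2)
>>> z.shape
(29, 29)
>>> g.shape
(2, 17, 3)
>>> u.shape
(3, 5)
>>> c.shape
()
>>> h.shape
(29, 29)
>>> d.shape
(17, 29)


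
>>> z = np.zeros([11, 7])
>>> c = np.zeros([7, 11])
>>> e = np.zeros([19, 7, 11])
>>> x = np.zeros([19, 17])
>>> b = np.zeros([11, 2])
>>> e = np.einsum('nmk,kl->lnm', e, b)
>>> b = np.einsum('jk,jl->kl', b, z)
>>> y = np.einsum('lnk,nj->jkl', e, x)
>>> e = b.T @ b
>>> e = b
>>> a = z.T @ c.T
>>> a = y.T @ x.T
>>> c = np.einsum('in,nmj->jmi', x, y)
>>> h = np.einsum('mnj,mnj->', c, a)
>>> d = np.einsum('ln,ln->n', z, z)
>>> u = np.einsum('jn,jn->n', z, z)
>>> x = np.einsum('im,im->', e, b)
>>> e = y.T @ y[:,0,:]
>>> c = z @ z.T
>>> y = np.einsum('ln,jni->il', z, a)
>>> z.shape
(11, 7)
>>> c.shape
(11, 11)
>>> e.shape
(2, 7, 2)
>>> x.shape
()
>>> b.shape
(2, 7)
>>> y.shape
(19, 11)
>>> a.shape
(2, 7, 19)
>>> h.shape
()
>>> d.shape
(7,)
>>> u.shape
(7,)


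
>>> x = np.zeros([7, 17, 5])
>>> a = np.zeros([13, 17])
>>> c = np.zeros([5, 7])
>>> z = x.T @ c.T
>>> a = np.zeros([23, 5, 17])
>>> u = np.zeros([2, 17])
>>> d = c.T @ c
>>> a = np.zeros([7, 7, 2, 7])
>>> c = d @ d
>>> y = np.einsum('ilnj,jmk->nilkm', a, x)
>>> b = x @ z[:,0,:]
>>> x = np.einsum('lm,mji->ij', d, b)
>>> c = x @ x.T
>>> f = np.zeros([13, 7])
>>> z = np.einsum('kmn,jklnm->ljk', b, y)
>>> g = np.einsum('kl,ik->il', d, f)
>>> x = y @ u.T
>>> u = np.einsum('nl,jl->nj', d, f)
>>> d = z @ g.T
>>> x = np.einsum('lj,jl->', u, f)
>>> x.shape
()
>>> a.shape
(7, 7, 2, 7)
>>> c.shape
(5, 5)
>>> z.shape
(7, 2, 7)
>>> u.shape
(7, 13)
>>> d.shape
(7, 2, 13)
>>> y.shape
(2, 7, 7, 5, 17)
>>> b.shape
(7, 17, 5)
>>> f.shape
(13, 7)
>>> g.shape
(13, 7)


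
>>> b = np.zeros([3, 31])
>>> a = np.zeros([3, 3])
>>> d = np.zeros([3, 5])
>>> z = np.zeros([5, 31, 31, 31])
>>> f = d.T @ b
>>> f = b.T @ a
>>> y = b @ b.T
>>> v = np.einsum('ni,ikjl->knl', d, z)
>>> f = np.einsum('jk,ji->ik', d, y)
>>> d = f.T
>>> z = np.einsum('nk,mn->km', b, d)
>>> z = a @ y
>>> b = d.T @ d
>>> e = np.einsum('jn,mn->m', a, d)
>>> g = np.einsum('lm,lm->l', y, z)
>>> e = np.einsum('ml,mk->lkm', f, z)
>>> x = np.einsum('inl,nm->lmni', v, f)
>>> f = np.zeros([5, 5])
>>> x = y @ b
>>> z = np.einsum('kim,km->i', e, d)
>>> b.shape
(3, 3)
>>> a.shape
(3, 3)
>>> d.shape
(5, 3)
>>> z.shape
(3,)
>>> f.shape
(5, 5)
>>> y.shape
(3, 3)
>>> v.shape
(31, 3, 31)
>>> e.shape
(5, 3, 3)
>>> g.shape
(3,)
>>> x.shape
(3, 3)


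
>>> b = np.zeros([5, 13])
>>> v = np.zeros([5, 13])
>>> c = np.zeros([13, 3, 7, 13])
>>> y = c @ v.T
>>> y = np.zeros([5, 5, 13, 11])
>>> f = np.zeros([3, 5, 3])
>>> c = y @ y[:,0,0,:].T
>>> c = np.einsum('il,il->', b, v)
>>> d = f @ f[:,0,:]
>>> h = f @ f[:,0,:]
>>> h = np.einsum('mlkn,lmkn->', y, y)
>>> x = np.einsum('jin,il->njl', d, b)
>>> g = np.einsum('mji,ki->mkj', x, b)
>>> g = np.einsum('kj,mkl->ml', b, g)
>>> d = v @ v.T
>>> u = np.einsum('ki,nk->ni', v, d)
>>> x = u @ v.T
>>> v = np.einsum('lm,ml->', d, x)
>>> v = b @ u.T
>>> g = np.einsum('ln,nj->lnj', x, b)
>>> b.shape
(5, 13)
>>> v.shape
(5, 5)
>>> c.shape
()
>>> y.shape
(5, 5, 13, 11)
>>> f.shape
(3, 5, 3)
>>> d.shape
(5, 5)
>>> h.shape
()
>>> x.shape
(5, 5)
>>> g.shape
(5, 5, 13)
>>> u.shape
(5, 13)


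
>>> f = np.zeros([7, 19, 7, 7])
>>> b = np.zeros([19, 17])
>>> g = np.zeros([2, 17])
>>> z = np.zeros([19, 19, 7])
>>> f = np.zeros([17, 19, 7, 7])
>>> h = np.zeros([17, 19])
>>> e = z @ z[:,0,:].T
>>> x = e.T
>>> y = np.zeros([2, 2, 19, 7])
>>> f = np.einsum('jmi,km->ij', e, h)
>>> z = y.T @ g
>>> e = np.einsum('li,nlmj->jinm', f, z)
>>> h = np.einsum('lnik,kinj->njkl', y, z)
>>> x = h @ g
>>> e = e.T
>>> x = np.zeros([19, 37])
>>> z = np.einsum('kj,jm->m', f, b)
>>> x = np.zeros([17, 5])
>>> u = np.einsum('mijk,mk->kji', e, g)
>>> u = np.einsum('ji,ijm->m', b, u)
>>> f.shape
(19, 19)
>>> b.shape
(19, 17)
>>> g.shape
(2, 17)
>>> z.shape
(17,)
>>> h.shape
(2, 17, 7, 2)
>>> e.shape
(2, 7, 19, 17)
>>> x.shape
(17, 5)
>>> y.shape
(2, 2, 19, 7)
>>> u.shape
(7,)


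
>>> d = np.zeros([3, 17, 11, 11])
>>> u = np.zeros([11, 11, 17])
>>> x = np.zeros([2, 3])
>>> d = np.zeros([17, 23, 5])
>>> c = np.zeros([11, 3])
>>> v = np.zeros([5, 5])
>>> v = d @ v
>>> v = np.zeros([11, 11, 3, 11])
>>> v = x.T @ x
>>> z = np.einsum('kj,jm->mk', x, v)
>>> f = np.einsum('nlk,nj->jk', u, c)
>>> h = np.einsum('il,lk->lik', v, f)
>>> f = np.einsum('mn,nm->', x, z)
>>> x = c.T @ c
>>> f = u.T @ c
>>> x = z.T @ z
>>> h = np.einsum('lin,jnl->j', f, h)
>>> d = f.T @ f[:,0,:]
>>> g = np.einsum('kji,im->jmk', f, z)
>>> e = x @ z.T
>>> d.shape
(3, 11, 3)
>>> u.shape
(11, 11, 17)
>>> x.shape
(2, 2)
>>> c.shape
(11, 3)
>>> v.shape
(3, 3)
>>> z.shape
(3, 2)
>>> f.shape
(17, 11, 3)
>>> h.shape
(3,)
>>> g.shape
(11, 2, 17)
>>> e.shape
(2, 3)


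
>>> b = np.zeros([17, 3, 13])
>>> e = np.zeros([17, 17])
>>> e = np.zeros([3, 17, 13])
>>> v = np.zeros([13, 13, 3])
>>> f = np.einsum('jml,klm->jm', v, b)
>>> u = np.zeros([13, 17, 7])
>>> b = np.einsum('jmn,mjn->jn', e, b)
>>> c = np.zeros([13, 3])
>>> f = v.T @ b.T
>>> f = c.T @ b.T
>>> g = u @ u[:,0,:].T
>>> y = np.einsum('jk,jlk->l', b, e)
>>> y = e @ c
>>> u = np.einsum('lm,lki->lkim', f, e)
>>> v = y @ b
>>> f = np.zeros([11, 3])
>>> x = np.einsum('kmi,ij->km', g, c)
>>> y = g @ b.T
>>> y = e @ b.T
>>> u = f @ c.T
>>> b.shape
(3, 13)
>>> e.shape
(3, 17, 13)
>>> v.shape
(3, 17, 13)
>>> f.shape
(11, 3)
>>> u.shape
(11, 13)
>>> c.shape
(13, 3)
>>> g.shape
(13, 17, 13)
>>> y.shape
(3, 17, 3)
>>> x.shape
(13, 17)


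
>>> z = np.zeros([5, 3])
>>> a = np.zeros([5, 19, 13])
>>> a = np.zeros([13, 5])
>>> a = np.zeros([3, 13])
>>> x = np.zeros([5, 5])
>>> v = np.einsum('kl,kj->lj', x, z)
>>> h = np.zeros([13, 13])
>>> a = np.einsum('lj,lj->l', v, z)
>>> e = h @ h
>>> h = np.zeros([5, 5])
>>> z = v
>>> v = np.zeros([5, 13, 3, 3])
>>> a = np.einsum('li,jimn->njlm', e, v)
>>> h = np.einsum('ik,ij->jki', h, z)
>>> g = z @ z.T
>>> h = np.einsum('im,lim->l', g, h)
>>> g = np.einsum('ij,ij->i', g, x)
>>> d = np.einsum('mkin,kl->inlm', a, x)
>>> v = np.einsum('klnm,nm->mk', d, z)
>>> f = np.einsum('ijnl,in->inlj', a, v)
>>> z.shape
(5, 3)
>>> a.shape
(3, 5, 13, 3)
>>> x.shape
(5, 5)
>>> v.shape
(3, 13)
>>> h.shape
(3,)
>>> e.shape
(13, 13)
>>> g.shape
(5,)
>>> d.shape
(13, 3, 5, 3)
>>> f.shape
(3, 13, 3, 5)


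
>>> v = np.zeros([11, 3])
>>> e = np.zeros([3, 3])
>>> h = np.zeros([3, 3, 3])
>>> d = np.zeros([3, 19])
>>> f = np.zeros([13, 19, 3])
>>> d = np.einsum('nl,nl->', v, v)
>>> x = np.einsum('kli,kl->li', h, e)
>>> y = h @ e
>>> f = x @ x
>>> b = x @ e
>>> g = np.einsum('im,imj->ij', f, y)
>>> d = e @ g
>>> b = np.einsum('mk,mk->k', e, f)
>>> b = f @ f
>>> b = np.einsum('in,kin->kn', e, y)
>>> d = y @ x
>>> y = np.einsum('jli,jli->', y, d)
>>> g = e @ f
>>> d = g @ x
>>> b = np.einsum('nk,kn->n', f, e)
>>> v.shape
(11, 3)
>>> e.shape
(3, 3)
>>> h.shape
(3, 3, 3)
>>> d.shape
(3, 3)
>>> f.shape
(3, 3)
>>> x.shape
(3, 3)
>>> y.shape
()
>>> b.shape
(3,)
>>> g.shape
(3, 3)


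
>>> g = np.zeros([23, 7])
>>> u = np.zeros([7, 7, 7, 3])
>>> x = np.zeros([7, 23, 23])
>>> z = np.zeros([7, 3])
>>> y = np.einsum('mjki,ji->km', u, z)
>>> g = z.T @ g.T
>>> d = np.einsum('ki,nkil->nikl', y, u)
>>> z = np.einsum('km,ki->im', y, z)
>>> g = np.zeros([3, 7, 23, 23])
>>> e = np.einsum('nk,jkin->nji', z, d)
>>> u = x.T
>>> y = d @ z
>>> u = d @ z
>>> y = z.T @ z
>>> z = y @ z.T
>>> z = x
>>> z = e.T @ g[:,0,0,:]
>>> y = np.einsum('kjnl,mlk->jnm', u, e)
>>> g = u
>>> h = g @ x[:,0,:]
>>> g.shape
(7, 7, 7, 7)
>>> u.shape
(7, 7, 7, 7)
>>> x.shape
(7, 23, 23)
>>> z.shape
(7, 7, 23)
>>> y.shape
(7, 7, 3)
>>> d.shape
(7, 7, 7, 3)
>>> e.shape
(3, 7, 7)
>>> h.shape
(7, 7, 7, 23)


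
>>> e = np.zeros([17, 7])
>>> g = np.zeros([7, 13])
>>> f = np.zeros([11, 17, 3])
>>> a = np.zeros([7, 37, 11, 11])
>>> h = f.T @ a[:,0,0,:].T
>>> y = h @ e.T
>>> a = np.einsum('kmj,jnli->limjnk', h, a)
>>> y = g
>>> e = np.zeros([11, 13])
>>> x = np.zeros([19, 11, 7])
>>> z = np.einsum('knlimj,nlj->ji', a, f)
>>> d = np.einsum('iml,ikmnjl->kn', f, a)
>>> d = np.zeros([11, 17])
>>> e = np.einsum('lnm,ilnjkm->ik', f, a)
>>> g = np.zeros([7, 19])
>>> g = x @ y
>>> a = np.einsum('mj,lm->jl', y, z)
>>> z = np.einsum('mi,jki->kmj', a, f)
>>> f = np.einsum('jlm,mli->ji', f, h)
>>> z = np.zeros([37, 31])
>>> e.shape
(11, 37)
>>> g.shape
(19, 11, 13)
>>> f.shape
(11, 7)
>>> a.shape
(13, 3)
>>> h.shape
(3, 17, 7)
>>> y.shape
(7, 13)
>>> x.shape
(19, 11, 7)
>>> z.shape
(37, 31)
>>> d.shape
(11, 17)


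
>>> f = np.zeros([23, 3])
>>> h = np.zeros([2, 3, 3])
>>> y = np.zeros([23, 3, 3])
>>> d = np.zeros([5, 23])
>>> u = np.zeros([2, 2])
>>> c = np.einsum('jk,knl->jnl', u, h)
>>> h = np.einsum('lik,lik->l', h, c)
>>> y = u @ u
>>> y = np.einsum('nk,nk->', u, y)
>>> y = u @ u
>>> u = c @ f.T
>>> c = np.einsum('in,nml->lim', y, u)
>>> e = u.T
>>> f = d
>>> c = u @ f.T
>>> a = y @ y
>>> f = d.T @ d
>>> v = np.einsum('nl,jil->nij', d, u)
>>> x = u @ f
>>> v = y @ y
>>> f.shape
(23, 23)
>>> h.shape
(2,)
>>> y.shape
(2, 2)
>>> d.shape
(5, 23)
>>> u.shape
(2, 3, 23)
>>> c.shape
(2, 3, 5)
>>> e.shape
(23, 3, 2)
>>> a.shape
(2, 2)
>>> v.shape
(2, 2)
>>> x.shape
(2, 3, 23)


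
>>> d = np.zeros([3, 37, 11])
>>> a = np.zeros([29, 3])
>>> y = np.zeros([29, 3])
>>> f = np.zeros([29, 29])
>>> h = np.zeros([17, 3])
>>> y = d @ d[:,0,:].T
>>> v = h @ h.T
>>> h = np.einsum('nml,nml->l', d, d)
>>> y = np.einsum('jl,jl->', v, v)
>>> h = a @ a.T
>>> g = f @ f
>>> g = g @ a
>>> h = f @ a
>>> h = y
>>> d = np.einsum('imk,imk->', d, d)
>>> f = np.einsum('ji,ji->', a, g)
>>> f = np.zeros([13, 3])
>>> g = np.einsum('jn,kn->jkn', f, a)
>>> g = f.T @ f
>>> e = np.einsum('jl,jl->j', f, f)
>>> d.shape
()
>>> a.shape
(29, 3)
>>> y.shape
()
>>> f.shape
(13, 3)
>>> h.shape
()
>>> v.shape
(17, 17)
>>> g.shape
(3, 3)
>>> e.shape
(13,)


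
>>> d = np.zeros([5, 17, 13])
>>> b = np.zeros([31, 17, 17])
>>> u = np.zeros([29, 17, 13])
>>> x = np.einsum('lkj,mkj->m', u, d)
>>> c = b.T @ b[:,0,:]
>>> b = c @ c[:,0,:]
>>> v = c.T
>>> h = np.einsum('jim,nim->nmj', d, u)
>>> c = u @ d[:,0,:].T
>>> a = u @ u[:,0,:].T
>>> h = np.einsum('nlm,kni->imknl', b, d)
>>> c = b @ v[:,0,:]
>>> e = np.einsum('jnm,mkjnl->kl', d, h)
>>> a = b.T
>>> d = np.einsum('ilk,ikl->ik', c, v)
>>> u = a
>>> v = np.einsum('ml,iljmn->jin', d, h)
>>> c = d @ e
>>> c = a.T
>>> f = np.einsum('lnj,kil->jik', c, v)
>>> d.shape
(17, 17)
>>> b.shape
(17, 17, 17)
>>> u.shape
(17, 17, 17)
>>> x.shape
(5,)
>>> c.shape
(17, 17, 17)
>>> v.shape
(5, 13, 17)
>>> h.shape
(13, 17, 5, 17, 17)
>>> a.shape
(17, 17, 17)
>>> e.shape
(17, 17)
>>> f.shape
(17, 13, 5)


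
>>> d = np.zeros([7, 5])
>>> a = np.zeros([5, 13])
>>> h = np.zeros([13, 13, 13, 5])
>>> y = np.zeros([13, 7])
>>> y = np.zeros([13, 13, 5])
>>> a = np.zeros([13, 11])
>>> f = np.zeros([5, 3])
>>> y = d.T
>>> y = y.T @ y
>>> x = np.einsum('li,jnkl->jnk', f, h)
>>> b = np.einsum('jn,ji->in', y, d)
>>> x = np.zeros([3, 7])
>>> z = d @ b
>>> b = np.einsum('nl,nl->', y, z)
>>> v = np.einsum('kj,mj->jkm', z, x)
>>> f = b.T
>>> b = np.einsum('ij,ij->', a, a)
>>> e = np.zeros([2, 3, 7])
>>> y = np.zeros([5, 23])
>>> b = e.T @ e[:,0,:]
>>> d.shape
(7, 5)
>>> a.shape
(13, 11)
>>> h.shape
(13, 13, 13, 5)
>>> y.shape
(5, 23)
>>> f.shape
()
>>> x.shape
(3, 7)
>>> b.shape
(7, 3, 7)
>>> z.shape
(7, 7)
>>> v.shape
(7, 7, 3)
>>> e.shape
(2, 3, 7)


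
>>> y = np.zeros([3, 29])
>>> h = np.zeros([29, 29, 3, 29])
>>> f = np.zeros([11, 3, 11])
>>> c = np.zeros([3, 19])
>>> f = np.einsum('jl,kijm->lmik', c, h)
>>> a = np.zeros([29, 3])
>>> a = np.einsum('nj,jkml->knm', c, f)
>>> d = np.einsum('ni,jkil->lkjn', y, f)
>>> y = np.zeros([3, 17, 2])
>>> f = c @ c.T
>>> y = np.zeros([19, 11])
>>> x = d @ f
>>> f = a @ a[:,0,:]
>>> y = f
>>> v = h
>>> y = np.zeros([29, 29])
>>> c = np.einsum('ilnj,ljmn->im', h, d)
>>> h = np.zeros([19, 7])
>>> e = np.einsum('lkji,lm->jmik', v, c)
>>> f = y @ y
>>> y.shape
(29, 29)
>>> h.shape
(19, 7)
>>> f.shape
(29, 29)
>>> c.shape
(29, 19)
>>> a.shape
(29, 3, 29)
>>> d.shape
(29, 29, 19, 3)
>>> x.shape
(29, 29, 19, 3)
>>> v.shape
(29, 29, 3, 29)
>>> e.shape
(3, 19, 29, 29)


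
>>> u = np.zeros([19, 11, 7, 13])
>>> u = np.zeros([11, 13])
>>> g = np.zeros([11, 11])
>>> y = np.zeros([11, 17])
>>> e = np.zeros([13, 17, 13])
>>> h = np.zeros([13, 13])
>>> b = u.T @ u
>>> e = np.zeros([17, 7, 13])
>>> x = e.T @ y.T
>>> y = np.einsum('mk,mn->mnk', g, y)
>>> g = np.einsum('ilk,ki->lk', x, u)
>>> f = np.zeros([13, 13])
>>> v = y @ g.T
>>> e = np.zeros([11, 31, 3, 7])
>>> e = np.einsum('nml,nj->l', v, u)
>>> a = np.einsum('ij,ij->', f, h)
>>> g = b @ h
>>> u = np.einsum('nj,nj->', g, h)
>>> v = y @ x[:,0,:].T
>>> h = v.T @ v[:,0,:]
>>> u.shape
()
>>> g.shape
(13, 13)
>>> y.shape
(11, 17, 11)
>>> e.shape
(7,)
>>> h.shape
(13, 17, 13)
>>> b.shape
(13, 13)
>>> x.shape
(13, 7, 11)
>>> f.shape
(13, 13)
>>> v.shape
(11, 17, 13)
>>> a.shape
()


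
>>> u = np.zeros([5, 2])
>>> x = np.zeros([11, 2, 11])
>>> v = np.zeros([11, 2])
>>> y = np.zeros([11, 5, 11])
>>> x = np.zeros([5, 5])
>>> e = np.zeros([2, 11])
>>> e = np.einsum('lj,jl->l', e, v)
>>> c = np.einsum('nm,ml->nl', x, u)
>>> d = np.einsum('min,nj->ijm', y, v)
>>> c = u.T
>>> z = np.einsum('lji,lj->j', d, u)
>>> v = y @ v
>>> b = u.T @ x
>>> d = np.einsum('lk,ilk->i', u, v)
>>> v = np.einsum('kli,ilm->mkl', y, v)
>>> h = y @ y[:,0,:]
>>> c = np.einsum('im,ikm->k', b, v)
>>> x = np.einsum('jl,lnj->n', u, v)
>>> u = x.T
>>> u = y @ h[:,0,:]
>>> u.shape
(11, 5, 11)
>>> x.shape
(11,)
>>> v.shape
(2, 11, 5)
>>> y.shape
(11, 5, 11)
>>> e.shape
(2,)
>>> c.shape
(11,)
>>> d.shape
(11,)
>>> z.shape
(2,)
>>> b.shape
(2, 5)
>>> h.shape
(11, 5, 11)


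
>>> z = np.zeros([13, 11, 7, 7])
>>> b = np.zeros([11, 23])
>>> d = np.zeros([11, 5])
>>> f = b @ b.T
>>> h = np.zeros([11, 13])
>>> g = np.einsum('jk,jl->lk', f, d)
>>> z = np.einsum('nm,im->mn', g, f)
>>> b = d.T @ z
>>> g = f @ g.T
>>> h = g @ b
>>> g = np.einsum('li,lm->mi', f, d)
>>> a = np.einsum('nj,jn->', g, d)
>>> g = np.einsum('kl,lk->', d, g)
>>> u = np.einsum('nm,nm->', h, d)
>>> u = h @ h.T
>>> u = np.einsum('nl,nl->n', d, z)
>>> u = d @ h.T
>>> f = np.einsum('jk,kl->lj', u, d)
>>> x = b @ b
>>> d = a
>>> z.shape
(11, 5)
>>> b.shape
(5, 5)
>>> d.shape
()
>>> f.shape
(5, 11)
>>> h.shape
(11, 5)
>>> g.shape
()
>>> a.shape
()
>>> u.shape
(11, 11)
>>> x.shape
(5, 5)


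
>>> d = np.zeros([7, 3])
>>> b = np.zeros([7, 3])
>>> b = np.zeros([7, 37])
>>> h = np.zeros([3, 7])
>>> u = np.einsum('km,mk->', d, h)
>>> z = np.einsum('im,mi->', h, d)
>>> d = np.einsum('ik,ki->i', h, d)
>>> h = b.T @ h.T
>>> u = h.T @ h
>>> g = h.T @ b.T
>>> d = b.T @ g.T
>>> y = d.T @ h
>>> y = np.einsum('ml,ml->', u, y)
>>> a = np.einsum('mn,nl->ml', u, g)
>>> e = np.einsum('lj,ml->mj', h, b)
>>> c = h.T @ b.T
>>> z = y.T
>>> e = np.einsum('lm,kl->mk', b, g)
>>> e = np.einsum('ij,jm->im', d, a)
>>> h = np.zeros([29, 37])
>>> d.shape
(37, 3)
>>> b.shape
(7, 37)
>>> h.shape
(29, 37)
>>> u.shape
(3, 3)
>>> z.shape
()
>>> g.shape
(3, 7)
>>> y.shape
()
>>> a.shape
(3, 7)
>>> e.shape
(37, 7)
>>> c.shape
(3, 7)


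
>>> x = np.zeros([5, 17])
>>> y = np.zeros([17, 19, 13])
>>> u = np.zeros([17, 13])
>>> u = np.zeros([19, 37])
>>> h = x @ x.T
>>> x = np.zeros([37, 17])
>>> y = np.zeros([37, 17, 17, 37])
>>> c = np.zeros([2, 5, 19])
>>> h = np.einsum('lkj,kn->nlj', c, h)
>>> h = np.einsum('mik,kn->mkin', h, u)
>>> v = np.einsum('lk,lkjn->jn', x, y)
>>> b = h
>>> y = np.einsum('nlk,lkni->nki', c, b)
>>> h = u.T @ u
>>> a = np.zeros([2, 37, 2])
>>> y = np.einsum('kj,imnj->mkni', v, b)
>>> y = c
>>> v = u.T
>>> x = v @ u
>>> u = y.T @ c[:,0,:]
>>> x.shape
(37, 37)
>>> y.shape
(2, 5, 19)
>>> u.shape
(19, 5, 19)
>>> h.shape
(37, 37)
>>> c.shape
(2, 5, 19)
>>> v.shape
(37, 19)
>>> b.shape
(5, 19, 2, 37)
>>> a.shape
(2, 37, 2)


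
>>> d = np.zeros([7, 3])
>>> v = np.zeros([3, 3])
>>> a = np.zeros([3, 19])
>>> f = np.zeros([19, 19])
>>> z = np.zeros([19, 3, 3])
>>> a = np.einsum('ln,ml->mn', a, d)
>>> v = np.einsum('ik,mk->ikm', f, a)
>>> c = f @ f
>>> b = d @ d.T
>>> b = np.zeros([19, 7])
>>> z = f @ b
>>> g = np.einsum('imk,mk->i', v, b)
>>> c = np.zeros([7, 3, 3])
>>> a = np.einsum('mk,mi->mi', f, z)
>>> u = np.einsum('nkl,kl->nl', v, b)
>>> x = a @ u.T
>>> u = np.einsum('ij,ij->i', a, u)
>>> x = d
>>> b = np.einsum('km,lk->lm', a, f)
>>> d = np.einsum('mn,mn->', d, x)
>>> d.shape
()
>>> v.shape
(19, 19, 7)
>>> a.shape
(19, 7)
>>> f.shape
(19, 19)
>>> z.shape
(19, 7)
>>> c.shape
(7, 3, 3)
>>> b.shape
(19, 7)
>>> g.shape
(19,)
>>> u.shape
(19,)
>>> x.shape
(7, 3)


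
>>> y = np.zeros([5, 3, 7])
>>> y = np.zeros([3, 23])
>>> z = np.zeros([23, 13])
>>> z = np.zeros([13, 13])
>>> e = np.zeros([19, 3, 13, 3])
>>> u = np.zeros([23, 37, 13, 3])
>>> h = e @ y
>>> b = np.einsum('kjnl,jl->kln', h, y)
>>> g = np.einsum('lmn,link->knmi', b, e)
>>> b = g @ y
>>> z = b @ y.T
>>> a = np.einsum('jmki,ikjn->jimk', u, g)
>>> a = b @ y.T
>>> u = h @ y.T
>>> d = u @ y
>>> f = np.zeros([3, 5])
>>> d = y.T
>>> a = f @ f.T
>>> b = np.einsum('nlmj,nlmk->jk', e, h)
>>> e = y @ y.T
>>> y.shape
(3, 23)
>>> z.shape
(3, 13, 23, 3)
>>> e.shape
(3, 3)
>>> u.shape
(19, 3, 13, 3)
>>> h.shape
(19, 3, 13, 23)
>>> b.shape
(3, 23)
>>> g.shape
(3, 13, 23, 3)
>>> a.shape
(3, 3)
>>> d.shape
(23, 3)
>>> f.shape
(3, 5)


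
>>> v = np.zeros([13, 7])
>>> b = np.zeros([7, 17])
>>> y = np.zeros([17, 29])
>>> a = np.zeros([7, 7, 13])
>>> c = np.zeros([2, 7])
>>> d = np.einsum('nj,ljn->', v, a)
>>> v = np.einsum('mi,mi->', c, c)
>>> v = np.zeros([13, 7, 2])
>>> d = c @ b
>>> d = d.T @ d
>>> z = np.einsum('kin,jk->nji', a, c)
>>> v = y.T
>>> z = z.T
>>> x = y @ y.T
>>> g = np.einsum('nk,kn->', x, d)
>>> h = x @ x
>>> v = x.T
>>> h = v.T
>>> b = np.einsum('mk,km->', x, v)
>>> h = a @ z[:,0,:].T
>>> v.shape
(17, 17)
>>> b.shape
()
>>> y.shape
(17, 29)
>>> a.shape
(7, 7, 13)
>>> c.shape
(2, 7)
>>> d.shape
(17, 17)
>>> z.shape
(7, 2, 13)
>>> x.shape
(17, 17)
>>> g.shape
()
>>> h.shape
(7, 7, 7)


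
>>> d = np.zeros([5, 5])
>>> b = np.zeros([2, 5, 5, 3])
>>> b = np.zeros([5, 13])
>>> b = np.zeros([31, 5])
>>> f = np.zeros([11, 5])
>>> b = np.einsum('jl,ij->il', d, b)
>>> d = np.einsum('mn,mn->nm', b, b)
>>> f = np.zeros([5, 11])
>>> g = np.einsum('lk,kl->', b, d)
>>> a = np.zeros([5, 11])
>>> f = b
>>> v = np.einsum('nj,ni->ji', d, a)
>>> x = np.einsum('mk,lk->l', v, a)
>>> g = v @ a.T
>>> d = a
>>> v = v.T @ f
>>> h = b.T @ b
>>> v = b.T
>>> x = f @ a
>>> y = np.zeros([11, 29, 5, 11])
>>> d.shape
(5, 11)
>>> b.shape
(31, 5)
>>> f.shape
(31, 5)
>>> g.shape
(31, 5)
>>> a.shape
(5, 11)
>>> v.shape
(5, 31)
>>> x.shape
(31, 11)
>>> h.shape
(5, 5)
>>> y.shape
(11, 29, 5, 11)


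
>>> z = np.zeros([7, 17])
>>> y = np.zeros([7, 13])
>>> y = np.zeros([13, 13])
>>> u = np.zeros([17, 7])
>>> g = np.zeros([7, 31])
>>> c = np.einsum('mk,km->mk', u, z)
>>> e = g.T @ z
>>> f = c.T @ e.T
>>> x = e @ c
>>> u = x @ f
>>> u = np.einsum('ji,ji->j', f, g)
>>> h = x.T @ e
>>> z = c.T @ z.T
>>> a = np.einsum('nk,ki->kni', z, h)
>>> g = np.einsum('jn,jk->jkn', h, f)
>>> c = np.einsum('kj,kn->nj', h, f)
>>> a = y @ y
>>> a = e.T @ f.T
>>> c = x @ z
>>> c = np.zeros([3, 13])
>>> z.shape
(7, 7)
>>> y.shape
(13, 13)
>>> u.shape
(7,)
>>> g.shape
(7, 31, 17)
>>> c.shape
(3, 13)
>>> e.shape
(31, 17)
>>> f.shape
(7, 31)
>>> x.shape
(31, 7)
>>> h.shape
(7, 17)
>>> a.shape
(17, 7)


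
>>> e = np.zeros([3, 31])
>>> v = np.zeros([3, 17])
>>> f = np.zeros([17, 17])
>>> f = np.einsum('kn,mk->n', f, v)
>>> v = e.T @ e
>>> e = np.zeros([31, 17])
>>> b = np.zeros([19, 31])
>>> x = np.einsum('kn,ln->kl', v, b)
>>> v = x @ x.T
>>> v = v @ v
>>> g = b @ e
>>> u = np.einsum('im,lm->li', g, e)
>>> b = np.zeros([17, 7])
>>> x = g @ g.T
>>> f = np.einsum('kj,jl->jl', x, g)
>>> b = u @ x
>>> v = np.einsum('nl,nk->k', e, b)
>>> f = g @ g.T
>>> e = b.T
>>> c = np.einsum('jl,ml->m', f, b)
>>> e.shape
(19, 31)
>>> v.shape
(19,)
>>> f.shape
(19, 19)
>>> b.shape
(31, 19)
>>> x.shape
(19, 19)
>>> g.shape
(19, 17)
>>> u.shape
(31, 19)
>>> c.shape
(31,)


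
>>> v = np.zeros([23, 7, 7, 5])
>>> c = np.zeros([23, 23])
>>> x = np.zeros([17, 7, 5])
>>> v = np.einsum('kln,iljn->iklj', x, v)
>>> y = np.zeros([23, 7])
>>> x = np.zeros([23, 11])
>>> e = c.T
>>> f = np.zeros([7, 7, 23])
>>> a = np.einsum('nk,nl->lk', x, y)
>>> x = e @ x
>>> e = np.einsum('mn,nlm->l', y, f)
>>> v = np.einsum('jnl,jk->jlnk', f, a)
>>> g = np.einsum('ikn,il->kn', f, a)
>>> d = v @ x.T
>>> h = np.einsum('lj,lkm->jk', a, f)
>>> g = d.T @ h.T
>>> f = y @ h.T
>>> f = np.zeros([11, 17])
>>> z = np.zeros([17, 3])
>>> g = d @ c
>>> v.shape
(7, 23, 7, 11)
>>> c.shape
(23, 23)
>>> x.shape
(23, 11)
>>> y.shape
(23, 7)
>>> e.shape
(7,)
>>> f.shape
(11, 17)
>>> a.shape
(7, 11)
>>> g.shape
(7, 23, 7, 23)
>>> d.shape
(7, 23, 7, 23)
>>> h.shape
(11, 7)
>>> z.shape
(17, 3)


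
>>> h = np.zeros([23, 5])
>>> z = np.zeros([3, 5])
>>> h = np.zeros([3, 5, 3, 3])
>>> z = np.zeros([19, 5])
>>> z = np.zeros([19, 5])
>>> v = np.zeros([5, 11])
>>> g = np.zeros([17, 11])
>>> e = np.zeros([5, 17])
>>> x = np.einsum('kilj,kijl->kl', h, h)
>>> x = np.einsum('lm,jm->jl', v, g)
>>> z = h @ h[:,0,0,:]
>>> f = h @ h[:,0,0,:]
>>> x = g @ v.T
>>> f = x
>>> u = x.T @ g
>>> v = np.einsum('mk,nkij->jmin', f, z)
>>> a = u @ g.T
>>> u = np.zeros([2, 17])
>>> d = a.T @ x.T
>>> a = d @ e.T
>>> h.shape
(3, 5, 3, 3)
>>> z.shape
(3, 5, 3, 3)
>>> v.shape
(3, 17, 3, 3)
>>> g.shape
(17, 11)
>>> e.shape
(5, 17)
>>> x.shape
(17, 5)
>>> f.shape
(17, 5)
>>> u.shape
(2, 17)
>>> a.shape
(17, 5)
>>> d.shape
(17, 17)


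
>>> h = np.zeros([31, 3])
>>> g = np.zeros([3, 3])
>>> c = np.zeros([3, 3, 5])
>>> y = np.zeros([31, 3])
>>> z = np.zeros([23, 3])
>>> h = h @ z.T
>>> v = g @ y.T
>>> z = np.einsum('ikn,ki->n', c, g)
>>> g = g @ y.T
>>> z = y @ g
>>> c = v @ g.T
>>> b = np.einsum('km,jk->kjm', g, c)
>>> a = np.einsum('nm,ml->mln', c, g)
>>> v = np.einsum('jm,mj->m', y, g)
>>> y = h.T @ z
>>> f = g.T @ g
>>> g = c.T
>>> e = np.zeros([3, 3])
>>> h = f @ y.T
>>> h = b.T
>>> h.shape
(31, 3, 3)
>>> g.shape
(3, 3)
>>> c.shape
(3, 3)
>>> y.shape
(23, 31)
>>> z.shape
(31, 31)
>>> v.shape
(3,)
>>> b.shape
(3, 3, 31)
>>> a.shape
(3, 31, 3)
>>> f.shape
(31, 31)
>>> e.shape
(3, 3)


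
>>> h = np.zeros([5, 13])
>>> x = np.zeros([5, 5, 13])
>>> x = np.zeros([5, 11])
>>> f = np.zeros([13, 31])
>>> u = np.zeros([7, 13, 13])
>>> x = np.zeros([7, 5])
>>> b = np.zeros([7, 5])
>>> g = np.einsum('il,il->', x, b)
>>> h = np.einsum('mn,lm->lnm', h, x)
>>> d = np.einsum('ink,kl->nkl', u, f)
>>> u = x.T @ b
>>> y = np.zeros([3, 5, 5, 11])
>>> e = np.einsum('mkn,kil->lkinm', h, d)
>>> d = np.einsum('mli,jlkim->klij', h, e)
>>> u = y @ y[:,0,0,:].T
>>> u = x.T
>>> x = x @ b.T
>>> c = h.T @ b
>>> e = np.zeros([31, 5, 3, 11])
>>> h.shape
(7, 13, 5)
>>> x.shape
(7, 7)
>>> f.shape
(13, 31)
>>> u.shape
(5, 7)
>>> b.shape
(7, 5)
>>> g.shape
()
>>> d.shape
(13, 13, 5, 31)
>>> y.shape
(3, 5, 5, 11)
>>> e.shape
(31, 5, 3, 11)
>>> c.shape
(5, 13, 5)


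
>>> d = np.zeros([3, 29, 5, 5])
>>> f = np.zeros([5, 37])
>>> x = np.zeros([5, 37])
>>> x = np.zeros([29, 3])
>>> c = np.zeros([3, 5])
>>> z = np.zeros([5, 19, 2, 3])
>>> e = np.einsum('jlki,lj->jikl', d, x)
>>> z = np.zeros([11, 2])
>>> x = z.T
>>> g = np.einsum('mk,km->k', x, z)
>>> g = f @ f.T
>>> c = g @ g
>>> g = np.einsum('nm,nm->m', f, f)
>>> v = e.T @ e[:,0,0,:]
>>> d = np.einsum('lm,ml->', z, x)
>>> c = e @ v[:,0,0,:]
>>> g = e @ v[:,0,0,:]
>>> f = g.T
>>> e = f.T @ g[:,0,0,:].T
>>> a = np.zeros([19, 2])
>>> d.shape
()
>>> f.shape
(29, 5, 5, 3)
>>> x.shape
(2, 11)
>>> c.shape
(3, 5, 5, 29)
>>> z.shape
(11, 2)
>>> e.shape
(3, 5, 5, 3)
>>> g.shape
(3, 5, 5, 29)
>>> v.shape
(29, 5, 5, 29)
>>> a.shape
(19, 2)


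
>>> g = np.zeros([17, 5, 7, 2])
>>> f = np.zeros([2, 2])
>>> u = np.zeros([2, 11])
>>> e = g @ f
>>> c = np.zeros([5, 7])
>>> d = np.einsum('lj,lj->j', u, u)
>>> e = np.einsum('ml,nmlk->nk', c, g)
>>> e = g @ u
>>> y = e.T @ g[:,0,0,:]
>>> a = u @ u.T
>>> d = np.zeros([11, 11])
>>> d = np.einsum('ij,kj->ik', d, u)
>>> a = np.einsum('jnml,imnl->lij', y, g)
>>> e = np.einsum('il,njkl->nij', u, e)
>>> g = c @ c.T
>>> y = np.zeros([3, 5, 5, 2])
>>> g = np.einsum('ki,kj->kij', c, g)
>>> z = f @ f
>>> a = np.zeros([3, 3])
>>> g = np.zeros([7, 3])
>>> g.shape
(7, 3)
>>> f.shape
(2, 2)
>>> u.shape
(2, 11)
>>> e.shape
(17, 2, 5)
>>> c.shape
(5, 7)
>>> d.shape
(11, 2)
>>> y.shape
(3, 5, 5, 2)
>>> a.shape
(3, 3)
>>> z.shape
(2, 2)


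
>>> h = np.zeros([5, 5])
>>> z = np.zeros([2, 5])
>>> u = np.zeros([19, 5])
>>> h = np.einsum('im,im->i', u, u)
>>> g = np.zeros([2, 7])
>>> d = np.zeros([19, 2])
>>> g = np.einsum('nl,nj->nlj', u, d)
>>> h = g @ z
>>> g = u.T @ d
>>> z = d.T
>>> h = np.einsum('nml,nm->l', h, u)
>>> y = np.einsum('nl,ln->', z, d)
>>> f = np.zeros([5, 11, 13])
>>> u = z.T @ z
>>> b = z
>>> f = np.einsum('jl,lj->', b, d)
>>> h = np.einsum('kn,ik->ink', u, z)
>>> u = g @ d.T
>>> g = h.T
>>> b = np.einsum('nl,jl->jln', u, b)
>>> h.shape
(2, 19, 19)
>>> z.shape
(2, 19)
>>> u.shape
(5, 19)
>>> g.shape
(19, 19, 2)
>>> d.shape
(19, 2)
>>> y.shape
()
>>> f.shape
()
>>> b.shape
(2, 19, 5)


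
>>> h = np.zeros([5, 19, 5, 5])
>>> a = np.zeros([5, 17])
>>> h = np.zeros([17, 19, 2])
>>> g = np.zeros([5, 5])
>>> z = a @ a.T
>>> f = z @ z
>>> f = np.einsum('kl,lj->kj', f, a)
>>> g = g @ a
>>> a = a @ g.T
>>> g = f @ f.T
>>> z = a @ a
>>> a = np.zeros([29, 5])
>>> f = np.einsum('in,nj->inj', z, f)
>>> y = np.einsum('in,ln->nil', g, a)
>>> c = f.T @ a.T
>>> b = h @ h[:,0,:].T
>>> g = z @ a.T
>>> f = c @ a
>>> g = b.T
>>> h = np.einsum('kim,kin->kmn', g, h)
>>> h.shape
(17, 17, 2)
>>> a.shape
(29, 5)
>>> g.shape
(17, 19, 17)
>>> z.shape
(5, 5)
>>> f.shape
(17, 5, 5)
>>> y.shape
(5, 5, 29)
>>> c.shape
(17, 5, 29)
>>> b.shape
(17, 19, 17)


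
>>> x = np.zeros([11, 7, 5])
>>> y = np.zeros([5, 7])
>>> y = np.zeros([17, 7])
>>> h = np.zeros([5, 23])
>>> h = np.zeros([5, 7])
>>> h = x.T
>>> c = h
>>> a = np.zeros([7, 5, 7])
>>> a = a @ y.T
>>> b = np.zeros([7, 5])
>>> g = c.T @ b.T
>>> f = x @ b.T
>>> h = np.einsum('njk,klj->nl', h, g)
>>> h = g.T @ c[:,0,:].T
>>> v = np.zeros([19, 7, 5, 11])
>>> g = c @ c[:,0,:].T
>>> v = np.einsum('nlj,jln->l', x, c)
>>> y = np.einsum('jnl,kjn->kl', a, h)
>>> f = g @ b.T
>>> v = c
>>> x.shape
(11, 7, 5)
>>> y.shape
(7, 17)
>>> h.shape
(7, 7, 5)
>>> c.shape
(5, 7, 11)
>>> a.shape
(7, 5, 17)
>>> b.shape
(7, 5)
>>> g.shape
(5, 7, 5)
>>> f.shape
(5, 7, 7)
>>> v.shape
(5, 7, 11)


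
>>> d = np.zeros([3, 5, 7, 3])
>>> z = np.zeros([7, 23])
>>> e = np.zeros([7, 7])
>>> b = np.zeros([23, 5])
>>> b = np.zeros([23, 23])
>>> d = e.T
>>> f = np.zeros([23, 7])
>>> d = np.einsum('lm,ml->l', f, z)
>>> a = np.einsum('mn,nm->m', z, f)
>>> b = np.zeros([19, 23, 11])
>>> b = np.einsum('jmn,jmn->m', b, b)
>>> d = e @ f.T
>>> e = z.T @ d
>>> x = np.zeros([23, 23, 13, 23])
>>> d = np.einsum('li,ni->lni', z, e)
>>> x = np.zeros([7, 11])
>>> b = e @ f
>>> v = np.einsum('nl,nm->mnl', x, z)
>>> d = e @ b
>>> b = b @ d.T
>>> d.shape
(23, 7)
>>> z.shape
(7, 23)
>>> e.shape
(23, 23)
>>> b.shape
(23, 23)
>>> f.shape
(23, 7)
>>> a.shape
(7,)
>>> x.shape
(7, 11)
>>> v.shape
(23, 7, 11)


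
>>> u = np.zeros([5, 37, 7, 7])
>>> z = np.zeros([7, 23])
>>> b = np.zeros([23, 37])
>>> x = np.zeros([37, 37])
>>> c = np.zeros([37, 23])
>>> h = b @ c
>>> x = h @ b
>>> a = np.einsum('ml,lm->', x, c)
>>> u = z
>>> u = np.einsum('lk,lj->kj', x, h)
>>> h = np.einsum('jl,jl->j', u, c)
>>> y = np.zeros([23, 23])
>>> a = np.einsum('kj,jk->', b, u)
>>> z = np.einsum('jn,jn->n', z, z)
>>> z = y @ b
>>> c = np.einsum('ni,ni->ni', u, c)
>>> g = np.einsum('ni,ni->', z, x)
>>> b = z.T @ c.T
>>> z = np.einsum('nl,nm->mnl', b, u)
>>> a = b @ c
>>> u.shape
(37, 23)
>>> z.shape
(23, 37, 37)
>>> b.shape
(37, 37)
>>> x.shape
(23, 37)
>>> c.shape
(37, 23)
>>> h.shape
(37,)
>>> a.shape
(37, 23)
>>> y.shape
(23, 23)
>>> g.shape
()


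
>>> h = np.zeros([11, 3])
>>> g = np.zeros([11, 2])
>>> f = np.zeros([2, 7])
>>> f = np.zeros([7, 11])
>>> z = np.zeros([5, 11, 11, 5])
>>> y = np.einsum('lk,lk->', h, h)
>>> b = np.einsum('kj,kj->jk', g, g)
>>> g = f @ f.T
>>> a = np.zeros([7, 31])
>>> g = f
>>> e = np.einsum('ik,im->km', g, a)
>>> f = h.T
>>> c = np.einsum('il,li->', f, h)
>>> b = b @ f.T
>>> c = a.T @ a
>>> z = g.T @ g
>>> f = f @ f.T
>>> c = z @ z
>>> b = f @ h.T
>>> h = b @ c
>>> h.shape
(3, 11)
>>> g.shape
(7, 11)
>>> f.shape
(3, 3)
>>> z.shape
(11, 11)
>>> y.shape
()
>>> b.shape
(3, 11)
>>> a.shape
(7, 31)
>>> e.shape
(11, 31)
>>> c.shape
(11, 11)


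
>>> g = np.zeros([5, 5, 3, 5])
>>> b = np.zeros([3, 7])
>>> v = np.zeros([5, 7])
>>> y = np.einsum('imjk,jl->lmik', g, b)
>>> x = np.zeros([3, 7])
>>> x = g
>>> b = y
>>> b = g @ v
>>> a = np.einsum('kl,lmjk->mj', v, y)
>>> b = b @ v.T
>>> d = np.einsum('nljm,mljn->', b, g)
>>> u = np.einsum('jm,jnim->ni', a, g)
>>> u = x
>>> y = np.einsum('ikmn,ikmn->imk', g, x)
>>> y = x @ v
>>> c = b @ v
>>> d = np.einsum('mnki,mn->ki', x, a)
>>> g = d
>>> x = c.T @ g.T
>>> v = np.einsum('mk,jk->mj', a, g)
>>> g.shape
(3, 5)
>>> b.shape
(5, 5, 3, 5)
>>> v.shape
(5, 3)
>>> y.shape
(5, 5, 3, 7)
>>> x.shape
(7, 3, 5, 3)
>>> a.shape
(5, 5)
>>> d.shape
(3, 5)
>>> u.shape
(5, 5, 3, 5)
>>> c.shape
(5, 5, 3, 7)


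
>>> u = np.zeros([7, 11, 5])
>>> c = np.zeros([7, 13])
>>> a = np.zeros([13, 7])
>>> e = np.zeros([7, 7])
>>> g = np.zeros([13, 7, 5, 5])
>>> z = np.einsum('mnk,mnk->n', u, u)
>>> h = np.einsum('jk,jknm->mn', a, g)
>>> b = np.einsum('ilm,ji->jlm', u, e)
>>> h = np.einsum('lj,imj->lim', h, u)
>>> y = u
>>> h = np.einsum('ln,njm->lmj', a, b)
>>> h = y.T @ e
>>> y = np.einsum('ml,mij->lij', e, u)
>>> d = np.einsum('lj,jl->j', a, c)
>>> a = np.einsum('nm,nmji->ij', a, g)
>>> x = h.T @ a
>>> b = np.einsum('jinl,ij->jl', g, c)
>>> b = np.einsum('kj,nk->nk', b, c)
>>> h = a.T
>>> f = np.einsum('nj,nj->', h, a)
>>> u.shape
(7, 11, 5)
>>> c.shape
(7, 13)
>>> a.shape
(5, 5)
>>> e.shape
(7, 7)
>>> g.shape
(13, 7, 5, 5)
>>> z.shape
(11,)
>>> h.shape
(5, 5)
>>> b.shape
(7, 13)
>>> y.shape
(7, 11, 5)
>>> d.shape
(7,)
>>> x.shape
(7, 11, 5)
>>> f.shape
()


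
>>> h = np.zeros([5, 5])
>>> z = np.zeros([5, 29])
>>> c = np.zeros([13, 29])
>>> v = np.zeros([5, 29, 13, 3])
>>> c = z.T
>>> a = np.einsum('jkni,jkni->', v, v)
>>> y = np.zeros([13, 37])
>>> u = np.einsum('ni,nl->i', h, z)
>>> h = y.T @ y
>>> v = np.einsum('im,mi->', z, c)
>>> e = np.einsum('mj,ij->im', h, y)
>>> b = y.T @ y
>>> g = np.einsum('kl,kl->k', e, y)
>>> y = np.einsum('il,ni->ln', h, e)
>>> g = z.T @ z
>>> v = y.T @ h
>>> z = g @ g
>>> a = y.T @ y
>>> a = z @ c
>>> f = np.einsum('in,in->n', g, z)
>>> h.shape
(37, 37)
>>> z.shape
(29, 29)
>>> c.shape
(29, 5)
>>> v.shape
(13, 37)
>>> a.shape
(29, 5)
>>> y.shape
(37, 13)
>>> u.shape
(5,)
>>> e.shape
(13, 37)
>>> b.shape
(37, 37)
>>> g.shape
(29, 29)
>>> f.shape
(29,)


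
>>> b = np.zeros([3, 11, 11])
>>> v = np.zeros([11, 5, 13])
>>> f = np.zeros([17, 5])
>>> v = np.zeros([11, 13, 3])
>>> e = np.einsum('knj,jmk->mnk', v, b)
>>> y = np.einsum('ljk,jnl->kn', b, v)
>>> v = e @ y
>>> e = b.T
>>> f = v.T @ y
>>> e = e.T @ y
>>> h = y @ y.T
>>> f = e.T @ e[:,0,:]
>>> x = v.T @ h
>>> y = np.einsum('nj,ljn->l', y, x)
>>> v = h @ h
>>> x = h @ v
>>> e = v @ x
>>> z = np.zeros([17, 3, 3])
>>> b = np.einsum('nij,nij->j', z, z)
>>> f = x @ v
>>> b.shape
(3,)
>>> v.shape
(11, 11)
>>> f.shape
(11, 11)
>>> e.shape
(11, 11)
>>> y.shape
(13,)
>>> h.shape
(11, 11)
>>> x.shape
(11, 11)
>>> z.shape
(17, 3, 3)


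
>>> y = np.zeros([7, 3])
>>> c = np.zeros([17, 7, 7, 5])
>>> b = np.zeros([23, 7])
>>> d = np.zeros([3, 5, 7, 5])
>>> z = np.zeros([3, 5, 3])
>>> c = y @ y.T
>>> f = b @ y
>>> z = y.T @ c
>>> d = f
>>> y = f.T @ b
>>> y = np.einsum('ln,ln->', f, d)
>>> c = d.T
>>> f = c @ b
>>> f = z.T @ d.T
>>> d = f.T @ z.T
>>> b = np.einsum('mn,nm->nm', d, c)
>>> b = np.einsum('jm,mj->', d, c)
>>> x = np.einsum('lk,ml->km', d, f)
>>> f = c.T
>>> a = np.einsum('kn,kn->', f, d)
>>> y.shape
()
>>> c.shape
(3, 23)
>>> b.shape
()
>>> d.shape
(23, 3)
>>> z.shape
(3, 7)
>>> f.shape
(23, 3)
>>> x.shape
(3, 7)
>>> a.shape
()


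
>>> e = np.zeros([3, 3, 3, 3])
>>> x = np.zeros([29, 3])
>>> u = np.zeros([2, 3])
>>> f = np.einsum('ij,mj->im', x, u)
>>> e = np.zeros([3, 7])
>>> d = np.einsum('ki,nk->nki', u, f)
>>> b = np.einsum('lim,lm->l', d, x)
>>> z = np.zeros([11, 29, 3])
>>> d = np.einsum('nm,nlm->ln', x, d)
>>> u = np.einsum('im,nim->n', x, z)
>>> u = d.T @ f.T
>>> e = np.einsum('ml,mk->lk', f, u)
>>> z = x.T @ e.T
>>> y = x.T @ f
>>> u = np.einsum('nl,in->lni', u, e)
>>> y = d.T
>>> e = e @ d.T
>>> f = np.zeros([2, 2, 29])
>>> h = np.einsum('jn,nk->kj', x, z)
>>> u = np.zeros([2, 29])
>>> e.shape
(2, 2)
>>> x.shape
(29, 3)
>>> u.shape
(2, 29)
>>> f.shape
(2, 2, 29)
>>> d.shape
(2, 29)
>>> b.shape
(29,)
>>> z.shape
(3, 2)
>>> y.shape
(29, 2)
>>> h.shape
(2, 29)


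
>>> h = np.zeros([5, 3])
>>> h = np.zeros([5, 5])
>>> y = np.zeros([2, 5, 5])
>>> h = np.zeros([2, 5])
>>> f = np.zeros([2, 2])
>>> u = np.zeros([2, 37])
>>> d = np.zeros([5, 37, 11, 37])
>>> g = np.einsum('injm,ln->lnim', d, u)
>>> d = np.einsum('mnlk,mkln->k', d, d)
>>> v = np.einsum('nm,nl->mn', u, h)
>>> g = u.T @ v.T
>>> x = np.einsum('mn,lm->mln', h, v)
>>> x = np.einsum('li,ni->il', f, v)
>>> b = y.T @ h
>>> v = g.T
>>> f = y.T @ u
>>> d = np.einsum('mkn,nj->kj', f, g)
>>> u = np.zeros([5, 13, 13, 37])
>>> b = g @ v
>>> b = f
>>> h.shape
(2, 5)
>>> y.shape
(2, 5, 5)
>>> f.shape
(5, 5, 37)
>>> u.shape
(5, 13, 13, 37)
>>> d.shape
(5, 37)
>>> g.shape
(37, 37)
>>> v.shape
(37, 37)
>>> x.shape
(2, 2)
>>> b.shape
(5, 5, 37)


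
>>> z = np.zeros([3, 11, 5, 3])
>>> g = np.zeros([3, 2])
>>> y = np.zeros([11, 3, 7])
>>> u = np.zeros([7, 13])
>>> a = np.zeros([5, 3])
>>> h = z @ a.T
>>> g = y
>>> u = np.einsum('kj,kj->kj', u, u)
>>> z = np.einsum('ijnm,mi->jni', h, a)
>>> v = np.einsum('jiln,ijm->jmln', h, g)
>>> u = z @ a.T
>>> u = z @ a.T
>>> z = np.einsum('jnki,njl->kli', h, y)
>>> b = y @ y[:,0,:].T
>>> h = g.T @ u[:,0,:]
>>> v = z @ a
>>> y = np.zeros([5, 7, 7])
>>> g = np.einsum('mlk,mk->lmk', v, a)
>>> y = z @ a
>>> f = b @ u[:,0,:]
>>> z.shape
(5, 7, 5)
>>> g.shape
(7, 5, 3)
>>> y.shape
(5, 7, 3)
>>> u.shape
(11, 5, 5)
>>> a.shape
(5, 3)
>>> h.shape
(7, 3, 5)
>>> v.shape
(5, 7, 3)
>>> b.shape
(11, 3, 11)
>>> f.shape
(11, 3, 5)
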